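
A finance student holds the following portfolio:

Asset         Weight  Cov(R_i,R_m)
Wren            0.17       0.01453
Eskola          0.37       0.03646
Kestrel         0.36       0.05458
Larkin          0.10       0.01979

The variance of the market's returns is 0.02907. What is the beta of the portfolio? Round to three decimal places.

1.293

β_Wren = 0.01453 / 0.02907 = 0.4998
β_Eskola = 0.03646 / 0.02907 = 1.2542
β_Kestrel = 0.05458 / 0.02907 = 1.8775
β_Larkin = 0.01979 / 0.02907 = 0.6808
β_P = Σ w_i β_i = 0.17×0.4998 + 0.37×1.2542 + 0.36×1.8775 + 0.10×0.6808 = 1.2930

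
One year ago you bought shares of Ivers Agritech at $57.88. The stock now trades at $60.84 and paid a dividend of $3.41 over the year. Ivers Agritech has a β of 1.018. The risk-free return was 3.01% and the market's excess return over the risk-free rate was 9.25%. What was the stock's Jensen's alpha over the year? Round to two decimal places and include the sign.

Realised HPR = (P1 + D1 − P0) / P0 = (60.84 + 3.41 − 57.88) / 57.88 = 6.37 / 57.88 = 11.0055%
CAPM required = R_f + β·MRP = 3.01% + 1.018 × 9.25% = 12.42650%
α = realised − required = 11.0055% − 12.42650% = -1.42%

-1.42%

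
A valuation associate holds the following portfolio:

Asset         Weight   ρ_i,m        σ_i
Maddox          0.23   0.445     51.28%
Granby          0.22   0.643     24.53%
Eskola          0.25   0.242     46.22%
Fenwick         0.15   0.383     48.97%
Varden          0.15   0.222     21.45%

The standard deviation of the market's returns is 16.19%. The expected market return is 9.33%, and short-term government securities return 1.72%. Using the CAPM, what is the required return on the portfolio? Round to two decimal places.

β_Maddox = 0.445 × 51.28% / 16.19% = 1.4095
β_Granby = 0.643 × 24.53% / 16.19% = 0.9742
β_Eskola = 0.242 × 46.22% / 16.19% = 0.6909
β_Fenwick = 0.383 × 48.97% / 16.19% = 1.1585
β_Varden = 0.222 × 21.45% / 16.19% = 0.2941
β_P = Σ w_i β_i = 0.23×1.4095 + 0.22×0.9742 + 0.25×0.6909 + 0.15×1.1585 + 0.15×0.2941 = 0.9291
MRP = 9.33% − 1.72% = 7.61%
E(R_P) = R_f + β_P × MRP = 1.72% + 0.9291 × 7.61% = 8.79%

8.79%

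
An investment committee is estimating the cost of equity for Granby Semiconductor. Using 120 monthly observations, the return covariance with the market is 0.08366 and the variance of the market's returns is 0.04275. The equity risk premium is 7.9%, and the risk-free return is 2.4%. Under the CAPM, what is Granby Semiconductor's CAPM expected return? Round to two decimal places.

17.86%

β = Cov(R_i, R_m) / Var(R_m) = 0.08366 / 0.04275 = 1.9570
E(R) = R_f + β × MRP = 2.4% + 1.9570 × 7.9% = 17.86%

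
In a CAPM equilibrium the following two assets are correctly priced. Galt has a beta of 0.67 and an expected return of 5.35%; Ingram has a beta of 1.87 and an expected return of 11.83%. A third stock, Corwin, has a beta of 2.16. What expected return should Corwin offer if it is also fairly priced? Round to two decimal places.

MRP (SML slope) = (11.83% − 5.35%) / (1.87 − 0.67) = 6.48% / 1.20 = 5.4000%
R_f (intercept) = 5.35% − 0.67 × 5.4000% = 1.7320%
E(R_Corwin) = R_f + β × MRP = 1.7320% + 2.16 × 5.4000% = 13.40%

13.40%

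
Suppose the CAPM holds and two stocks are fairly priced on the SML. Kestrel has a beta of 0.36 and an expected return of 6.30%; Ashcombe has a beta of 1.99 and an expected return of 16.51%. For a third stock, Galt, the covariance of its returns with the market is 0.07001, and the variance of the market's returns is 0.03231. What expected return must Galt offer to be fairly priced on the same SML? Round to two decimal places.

17.62%

MRP = (16.51% − 6.30%) / (1.99 − 0.36) = 6.2638%
R_f = 6.30% − 0.36 × 6.2638% = 4.0450%
β_Galt = Cov / Var(R_m) = 0.07001 / 0.03231 = 2.1668
E(R_Galt) = R_f + β × MRP = 4.0450% + 2.1668 × 6.2638% = 17.62%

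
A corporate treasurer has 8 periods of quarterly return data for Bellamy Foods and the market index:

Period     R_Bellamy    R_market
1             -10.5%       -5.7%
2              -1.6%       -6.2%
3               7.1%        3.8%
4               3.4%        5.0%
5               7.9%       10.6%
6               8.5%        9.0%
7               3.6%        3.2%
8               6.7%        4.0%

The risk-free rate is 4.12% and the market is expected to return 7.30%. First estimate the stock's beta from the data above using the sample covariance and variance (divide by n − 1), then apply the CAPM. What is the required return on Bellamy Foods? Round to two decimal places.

7.03%

Mean R_i = (-10.5 − 1.6 + 7.1 + 3.4 + 7.9 + 8.5 + 3.6 + 6.7) / 8 = 3.1375%
Mean R_m = (-5.7 − 6.2 + 3.8 + 5.0 + 10.6 + 9.0 + 3.2 + 4.0) / 8 = 2.9625%
Σ(R_i − R̄_i)(R_m − R̄_m) = 237.9513  ⇒  Cov = 237.9513 / 7 = 33.9930
Σ(R_m − R̄_m)² = 259.7588  ⇒  Var(R_m) = 259.7588 / 7 = 37.1084
β = Cov / Var(R_m) = 33.9930 / 37.1084 = 0.9160
MRP = 7.30% − 4.12% = 3.18%
E(R) = R_f + β × MRP = 4.12% + 0.9160 × 3.18% = 7.03%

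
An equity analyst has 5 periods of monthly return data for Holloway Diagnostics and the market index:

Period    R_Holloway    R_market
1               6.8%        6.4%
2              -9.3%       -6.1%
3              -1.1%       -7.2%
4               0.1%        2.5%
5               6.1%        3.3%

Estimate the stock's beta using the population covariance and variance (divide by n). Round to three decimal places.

0.879

Mean R_i = (6.8 − 9.3 − 1.1 + 0.1 + 6.1) / 5 = 0.5200%
Mean R_m = (6.4 − 6.1 − 7.2 + 2.5 + 3.3) / 5 = -0.2200%
Σ(R_i − R̄_i)(R_m − R̄_m) = 129.1220  ⇒  Cov = 129.1220 / 5 = 25.8244
Σ(R_m − R̄_m)² = 146.9080  ⇒  Var(R_m) = 146.9080 / 5 = 29.3816
β = Cov / Var(R_m) = 25.8244 / 29.3816 = 0.8789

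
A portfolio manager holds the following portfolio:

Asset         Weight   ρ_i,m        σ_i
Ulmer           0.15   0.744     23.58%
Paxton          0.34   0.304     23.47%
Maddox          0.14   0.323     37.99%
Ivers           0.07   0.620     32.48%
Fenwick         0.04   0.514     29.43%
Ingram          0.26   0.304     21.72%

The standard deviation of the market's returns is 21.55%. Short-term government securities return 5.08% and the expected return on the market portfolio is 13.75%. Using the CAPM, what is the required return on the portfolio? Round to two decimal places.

β_Ulmer = 0.744 × 23.58% / 21.55% = 0.8141
β_Paxton = 0.304 × 23.47% / 21.55% = 0.3311
β_Maddox = 0.323 × 37.99% / 21.55% = 0.5694
β_Ivers = 0.620 × 32.48% / 21.55% = 0.9345
β_Fenwick = 0.514 × 29.43% / 21.55% = 0.7019
β_Ingram = 0.304 × 21.72% / 21.55% = 0.3064
β_P = Σ w_i β_i = 0.15×0.8141 + 0.34×0.3311 + 0.14×0.5694 + 0.07×0.9345 + 0.04×0.7019 + 0.26×0.3064 = 0.4876
MRP = 13.75% − 5.08% = 8.67%
E(R_P) = R_f + β_P × MRP = 5.08% + 0.4876 × 8.67% = 9.31%

9.31%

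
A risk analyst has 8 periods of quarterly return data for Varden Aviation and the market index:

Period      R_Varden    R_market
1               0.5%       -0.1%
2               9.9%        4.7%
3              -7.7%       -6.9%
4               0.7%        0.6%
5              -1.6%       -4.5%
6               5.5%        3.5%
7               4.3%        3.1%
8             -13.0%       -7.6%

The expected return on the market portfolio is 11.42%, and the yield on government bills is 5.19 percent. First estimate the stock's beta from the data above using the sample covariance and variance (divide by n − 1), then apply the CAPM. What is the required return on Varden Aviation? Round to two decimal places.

Mean R_i = (0.5 + 9.9 − 7.7 + 0.7 − 1.6 + 5.5 + 4.3 − 13.0) / 8 = -0.1750%
Mean R_m = (-0.1 + 4.7 − 6.9 + 0.6 − 4.5 + 3.5 + 3.1 − 7.6) / 8 = -0.9000%
Σ(R_i − R̄_i)(R_m − R̄_m) = 237.3500  ⇒  Cov = 237.3500 / 7 = 33.9071
Σ(R_m − R̄_m)² = 163.4600  ⇒  Var(R_m) = 163.4600 / 7 = 23.3514
β = Cov / Var(R_m) = 33.9071 / 23.3514 = 1.4520
MRP = 11.42% − 5.19% = 6.23%
E(R) = R_f + β × MRP = 5.19% + 1.4520 × 6.23% = 14.24%

14.24%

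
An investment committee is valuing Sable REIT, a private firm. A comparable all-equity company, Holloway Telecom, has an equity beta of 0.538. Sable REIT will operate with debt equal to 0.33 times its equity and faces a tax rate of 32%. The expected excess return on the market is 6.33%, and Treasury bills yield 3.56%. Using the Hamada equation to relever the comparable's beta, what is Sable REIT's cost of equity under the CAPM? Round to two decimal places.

7.73%

β_L = β_U × [1 + (1 − t)(D/E)] = 0.538 × [1 + (1 − 0.32) × 0.33]
    = 0.538 × [1 + 0.68 × 0.33] = 0.538 × 1.2244 = 0.6587
E(R) = R_f + β_L × MRP = 3.56% + 0.6587 × 6.33% = 7.73%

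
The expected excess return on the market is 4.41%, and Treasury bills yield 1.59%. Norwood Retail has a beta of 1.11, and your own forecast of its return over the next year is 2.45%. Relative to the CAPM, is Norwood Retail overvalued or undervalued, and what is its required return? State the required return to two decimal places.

Overvalued; required return 6.49%

Required return = R_f + β·MRP = 1.59% + 1.11 × 4.41% = 6.49%
Forecast 2.45% < required 6.49% → the stock plots below the SML → overvalued.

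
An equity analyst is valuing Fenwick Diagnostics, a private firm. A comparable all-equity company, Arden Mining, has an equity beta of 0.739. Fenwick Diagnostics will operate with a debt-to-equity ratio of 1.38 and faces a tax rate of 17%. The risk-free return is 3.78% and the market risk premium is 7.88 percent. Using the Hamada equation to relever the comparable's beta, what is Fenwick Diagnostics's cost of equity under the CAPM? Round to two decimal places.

β_L = β_U × [1 + (1 − t)(D/E)] = 0.739 × [1 + (1 − 0.17) × 1.38]
    = 0.739 × [1 + 0.83 × 1.38] = 0.739 × 2.1454 = 1.5855
E(R) = R_f + β_L × MRP = 3.78% + 1.5855 × 7.88% = 16.27%

16.27%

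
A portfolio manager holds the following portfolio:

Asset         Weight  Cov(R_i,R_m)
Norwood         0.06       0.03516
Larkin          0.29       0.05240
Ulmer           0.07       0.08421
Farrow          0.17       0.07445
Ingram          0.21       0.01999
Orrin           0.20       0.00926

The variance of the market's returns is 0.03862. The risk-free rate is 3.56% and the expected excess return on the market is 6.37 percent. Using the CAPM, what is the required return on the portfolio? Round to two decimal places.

β_Norwood = 0.03516 / 0.03862 = 0.9104
β_Larkin = 0.05240 / 0.03862 = 1.3568
β_Ulmer = 0.08421 / 0.03862 = 2.1805
β_Farrow = 0.07445 / 0.03862 = 1.9278
β_Ingram = 0.01999 / 0.03862 = 0.5176
β_Orrin = 0.00926 / 0.03862 = 0.2398
β_P = Σ w_i β_i = 0.06×0.9104 + 0.29×1.3568 + 0.07×2.1805 + 0.17×1.9278 + 0.21×0.5176 + 0.20×0.2398 = 1.0851
E(R_P) = R_f + β_P × MRP = 3.56% + 1.0851 × 6.37% = 10.47%

10.47%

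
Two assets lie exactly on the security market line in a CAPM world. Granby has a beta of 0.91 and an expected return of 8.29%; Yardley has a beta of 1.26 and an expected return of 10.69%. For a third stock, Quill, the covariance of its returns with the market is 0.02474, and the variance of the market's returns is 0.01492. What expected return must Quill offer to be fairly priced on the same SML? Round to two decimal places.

MRP = (10.69% − 8.29%) / (1.26 − 0.91) = 6.8571%
R_f = 8.29% − 0.91 × 6.8571% = 2.0500%
β_Quill = Cov / Var(R_m) = 0.02474 / 0.01492 = 1.6582
E(R_Quill) = R_f + β × MRP = 2.0500% + 1.6582 × 6.8571% = 13.42%

13.42%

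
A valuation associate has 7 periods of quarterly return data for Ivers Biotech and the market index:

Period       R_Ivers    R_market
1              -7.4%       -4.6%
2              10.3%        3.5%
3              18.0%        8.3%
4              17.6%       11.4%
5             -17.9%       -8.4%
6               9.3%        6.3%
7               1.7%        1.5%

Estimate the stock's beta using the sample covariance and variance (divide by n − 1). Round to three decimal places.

Mean R_i = (-7.4 + 10.3 + 18.0 + 17.6 − 17.9 + 9.3 + 1.7) / 7 = 4.5143%
Mean R_m = (-4.6 + 3.5 + 8.3 + 11.4 − 8.4 + 6.3 + 1.5) / 7 = 2.5714%
Σ(R_i − R̄_i)(R_m − R̄_m) = 550.3729  ⇒  Cov = 550.3729 / 6 = 91.7288
Σ(R_m − R̄_m)² = 298.4743  ⇒  Var(R_m) = 298.4743 / 6 = 49.7457
β = Cov / Var(R_m) = 91.7288 / 49.7457 = 1.8440

1.844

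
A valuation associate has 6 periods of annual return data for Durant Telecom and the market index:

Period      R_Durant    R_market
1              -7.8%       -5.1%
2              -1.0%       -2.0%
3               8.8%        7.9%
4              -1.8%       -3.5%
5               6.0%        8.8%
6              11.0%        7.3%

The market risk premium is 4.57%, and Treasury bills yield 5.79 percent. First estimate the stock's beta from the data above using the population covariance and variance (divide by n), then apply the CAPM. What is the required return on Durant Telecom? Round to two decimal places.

10.61%

Mean R_i = (-7.8 − 1.0 + 8.8 − 1.8 + 6.0 + 11.0) / 6 = 2.5333%
Mean R_m = (-5.1 − 2.0 + 7.9 − 3.5 + 8.8 + 7.3) / 6 = 2.2333%
Σ(R_i − R̄_i)(R_m − R̄_m) = 216.7533  ⇒  Cov = 216.7533 / 6 = 36.1256
Σ(R_m − R̄_m)² = 205.4733  ⇒  Var(R_m) = 205.4733 / 6 = 34.2456
β = Cov / Var(R_m) = 36.1256 / 34.2456 = 1.0549
E(R) = R_f + β × MRP = 5.79% + 1.0549 × 4.57% = 10.61%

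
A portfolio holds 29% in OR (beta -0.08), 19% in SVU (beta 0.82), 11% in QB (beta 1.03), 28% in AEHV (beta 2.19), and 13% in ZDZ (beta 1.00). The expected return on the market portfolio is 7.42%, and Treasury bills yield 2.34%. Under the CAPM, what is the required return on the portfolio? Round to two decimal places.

β_P = Σ w_i β_i = 0.29×-0.08 + 0.19×0.82 + 0.11×1.03 + 0.28×2.19 + 0.13×1.00 = 0.9891
MRP = 7.42% − 2.34% = 5.08%
E(R_P) = R_f + β_P × MRP = 2.34% + 0.9891 × 5.08% = 7.36%

7.36%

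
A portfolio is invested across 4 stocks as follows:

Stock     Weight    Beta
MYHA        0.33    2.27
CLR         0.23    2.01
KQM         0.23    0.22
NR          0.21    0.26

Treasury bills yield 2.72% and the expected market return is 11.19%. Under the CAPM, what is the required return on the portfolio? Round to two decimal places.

β_P = Σ w_i β_i = 0.33×2.27 + 0.23×2.01 + 0.23×0.22 + 0.21×0.26 = 1.3166
MRP = 11.19% − 2.72% = 8.47%
E(R_P) = R_f + β_P × MRP = 2.72% + 1.3166 × 8.47% = 13.87%

13.87%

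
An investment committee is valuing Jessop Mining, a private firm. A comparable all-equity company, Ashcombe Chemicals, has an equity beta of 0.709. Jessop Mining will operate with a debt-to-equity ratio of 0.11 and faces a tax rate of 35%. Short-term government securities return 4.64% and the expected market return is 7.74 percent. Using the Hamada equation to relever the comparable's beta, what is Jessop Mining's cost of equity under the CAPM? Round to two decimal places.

β_L = β_U × [1 + (1 − t)(D/E)] = 0.709 × [1 + (1 − 0.35) × 0.11]
    = 0.709 × [1 + 0.65 × 0.11] = 0.709 × 1.0715 = 0.7597
MRP = 7.74% − 4.64% = 3.10%
E(R) = R_f + β_L × MRP = 4.64% + 0.7597 × 3.10% = 7.00%

7.00%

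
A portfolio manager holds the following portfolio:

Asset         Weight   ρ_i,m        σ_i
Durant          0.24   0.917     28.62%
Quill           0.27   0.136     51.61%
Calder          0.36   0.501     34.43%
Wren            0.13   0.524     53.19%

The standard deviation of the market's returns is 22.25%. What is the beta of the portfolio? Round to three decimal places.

β_Durant = 0.917 × 28.62% / 22.25% = 1.1795
β_Quill = 0.136 × 51.61% / 22.25% = 0.3155
β_Calder = 0.501 × 34.43% / 22.25% = 0.7753
β_Wren = 0.524 × 53.19% / 22.25% = 1.2527
β_P = Σ w_i β_i = 0.24×1.1795 + 0.27×0.3155 + 0.36×0.7753 + 0.13×1.2527 = 0.8102

0.810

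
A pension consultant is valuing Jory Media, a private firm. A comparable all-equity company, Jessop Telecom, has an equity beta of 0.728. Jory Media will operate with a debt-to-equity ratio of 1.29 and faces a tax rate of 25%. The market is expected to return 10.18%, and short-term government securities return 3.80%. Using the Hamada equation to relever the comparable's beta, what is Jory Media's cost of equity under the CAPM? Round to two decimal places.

β_L = β_U × [1 + (1 − t)(D/E)] = 0.728 × [1 + (1 − 0.25) × 1.29]
    = 0.728 × [1 + 0.75 × 1.29] = 0.728 × 1.9675 = 1.4323
MRP = 10.18% − 3.80% = 6.38%
E(R) = R_f + β_L × MRP = 3.80% + 1.4323 × 6.38% = 12.94%

12.94%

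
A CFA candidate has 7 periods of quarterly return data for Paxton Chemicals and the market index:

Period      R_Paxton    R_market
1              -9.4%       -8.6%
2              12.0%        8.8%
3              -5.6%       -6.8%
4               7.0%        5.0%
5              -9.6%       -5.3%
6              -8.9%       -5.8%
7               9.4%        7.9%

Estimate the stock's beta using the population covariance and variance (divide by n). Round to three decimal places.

1.260

Mean R_i = (-9.4 + 12.0 − 5.6 + 7.0 − 9.6 − 8.9 + 9.4) / 7 = -0.7286%
Mean R_m = (-8.6 + 8.8 − 6.8 + 5.0 − 5.3 − 5.8 + 7.9) / 7 = -0.6857%
Σ(R_i − R̄_i)(R_m − R̄_m) = 432.7829  ⇒  Cov = 432.7829 / 7 = 61.8261
Σ(R_m − R̄_m)² = 343.4886  ⇒  Var(R_m) = 343.4886 / 7 = 49.0698
β = Cov / Var(R_m) = 61.8261 / 49.0698 = 1.2600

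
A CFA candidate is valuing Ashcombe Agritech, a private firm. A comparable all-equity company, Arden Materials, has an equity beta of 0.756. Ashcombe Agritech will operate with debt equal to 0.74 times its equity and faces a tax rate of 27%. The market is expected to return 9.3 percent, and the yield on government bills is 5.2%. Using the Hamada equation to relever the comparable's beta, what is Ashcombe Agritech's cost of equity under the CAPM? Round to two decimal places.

9.97%

β_L = β_U × [1 + (1 − t)(D/E)] = 0.756 × [1 + (1 − 0.27) × 0.74]
    = 0.756 × [1 + 0.73 × 0.74] = 0.756 × 1.5402 = 1.1644
MRP = 9.3% − 5.2% = 4.10%
E(R) = R_f + β_L × MRP = 5.2% + 1.1644 × 4.1% = 9.97%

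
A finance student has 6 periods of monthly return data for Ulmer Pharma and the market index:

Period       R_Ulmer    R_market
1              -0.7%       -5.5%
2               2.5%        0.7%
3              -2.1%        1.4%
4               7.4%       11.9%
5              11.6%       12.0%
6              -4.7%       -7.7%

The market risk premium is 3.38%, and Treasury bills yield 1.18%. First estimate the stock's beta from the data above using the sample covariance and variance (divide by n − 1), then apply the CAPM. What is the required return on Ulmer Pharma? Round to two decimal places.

3.46%

Mean R_i = (-0.7 + 2.5 − 2.1 + 7.4 + 11.6 − 4.7) / 6 = 2.3333%
Mean R_m = (-5.5 + 0.7 + 1.4 + 11.9 + 12.0 − 7.7) / 6 = 2.1333%
Σ(R_i − R̄_i)(R_m − R̄_m) = 236.2433  ⇒  Cov = 236.2433 / 5 = 47.2487
Σ(R_m − R̄_m)² = 350.2933  ⇒  Var(R_m) = 350.2933 / 5 = 70.0587
β = Cov / Var(R_m) = 47.2487 / 70.0587 = 0.6744
E(R) = R_f + β × MRP = 1.18% + 0.6744 × 3.38% = 3.46%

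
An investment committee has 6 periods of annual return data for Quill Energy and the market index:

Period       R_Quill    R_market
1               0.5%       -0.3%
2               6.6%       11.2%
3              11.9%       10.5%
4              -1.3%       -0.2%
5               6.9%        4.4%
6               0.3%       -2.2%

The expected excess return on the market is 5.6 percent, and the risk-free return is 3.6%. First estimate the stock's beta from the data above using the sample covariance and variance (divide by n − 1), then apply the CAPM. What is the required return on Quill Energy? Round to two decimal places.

Mean R_i = (0.5 + 6.6 + 11.9 − 1.3 + 6.9 + 0.3) / 6 = 4.1500%
Mean R_m = (-0.3 + 11.2 + 10.5 − 0.2 + 4.4 − 2.2) / 6 = 3.9000%
Σ(R_i − R̄_i)(R_m − R̄_m) = 131.5700  ⇒  Cov = 131.5700 / 5 = 26.3140
Σ(R_m − R̄_m)² = 168.7600  ⇒  Var(R_m) = 168.7600 / 5 = 33.7520
β = Cov / Var(R_m) = 26.3140 / 33.7520 = 0.7796
E(R) = R_f + β × MRP = 3.6% + 0.7796 × 5.6% = 7.97%

7.97%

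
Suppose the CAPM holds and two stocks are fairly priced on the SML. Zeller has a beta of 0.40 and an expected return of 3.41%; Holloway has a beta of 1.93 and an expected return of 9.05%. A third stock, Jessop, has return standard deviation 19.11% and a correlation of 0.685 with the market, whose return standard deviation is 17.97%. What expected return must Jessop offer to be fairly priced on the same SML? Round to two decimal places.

4.62%

MRP = (9.05% − 3.41%) / (1.93 − 0.40) = 3.6863%
R_f = 3.41% − 0.40 × 3.6863% = 1.9355%
β_Jessop = ρ·σ_i/σ_m = 0.685 × 19.11 / 17.97 = 0.7285
E(R_Jessop) = R_f + β × MRP = 1.9355% + 0.7285 × 3.6863% = 4.62%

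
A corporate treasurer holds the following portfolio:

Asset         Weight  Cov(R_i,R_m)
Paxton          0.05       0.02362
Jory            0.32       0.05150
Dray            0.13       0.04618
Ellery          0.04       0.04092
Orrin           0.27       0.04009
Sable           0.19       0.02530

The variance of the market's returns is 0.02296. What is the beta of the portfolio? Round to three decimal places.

1.783

β_Paxton = 0.02362 / 0.02296 = 1.0287
β_Jory = 0.05150 / 0.02296 = 2.2430
β_Dray = 0.04618 / 0.02296 = 2.0113
β_Ellery = 0.04092 / 0.02296 = 1.7822
β_Orrin = 0.04009 / 0.02296 = 1.7461
β_Sable = 0.02530 / 0.02296 = 1.1019
β_P = Σ w_i β_i = 0.05×1.0287 + 0.32×2.2430 + 0.13×2.0113 + 0.04×1.7822 + 0.27×1.7461 + 0.19×1.1019 = 1.7828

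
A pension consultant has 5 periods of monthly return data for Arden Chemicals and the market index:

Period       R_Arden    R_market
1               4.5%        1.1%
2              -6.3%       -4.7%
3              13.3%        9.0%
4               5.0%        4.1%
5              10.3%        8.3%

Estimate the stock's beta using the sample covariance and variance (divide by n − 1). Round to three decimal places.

Mean R_i = (4.5 − 6.3 + 13.3 + 5.0 + 10.3) / 5 = 5.3600%
Mean R_m = (1.1 − 4.7 + 9.0 + 4.1 + 8.3) / 5 = 3.5600%
Σ(R_i − R̄_i)(R_m − R̄_m) = 164.8420  ⇒  Cov = 164.8420 / 4 = 41.2105
Σ(R_m − R̄_m)² = 126.6320  ⇒  Var(R_m) = 126.6320 / 4 = 31.6580
β = Cov / Var(R_m) = 41.2105 / 31.6580 = 1.3017

1.302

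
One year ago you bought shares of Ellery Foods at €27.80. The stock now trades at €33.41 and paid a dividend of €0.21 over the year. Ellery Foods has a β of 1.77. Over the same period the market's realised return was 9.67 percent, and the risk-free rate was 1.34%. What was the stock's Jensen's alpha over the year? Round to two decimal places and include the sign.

Realised HPR = (P1 + D1 − P0) / P0 = (33.41 + 0.21 − 27.80) / 27.80 = 5.82 / 27.80 = 20.9353%
MRP = 9.67% − 1.34% = 8.33%
CAPM required = R_f + β·MRP = 1.34% + 1.77 × 8.33% = 16.0841%
α = realised − required = 20.9353% − 16.0841% = +4.85%

+4.85%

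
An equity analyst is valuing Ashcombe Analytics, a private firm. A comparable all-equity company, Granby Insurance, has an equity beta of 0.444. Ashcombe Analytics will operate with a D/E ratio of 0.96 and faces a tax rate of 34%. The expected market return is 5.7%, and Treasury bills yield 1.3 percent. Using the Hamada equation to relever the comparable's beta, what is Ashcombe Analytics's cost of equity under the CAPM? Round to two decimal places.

β_L = β_U × [1 + (1 − t)(D/E)] = 0.444 × [1 + (1 − 0.34) × 0.96]
    = 0.444 × [1 + 0.66 × 0.96] = 0.444 × 1.6336 = 0.7253
MRP = 5.7% − 1.3% = 4.40%
E(R) = R_f + β_L × MRP = 1.3% + 0.7253 × 4.4% = 4.49%

4.49%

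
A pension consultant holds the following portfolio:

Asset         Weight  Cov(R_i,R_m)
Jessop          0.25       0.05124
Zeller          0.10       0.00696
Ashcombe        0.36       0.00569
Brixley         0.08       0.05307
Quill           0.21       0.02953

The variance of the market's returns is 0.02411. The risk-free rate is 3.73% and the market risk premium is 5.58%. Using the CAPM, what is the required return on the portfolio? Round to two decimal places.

β_Jessop = 0.05124 / 0.02411 = 2.1253
β_Zeller = 0.00696 / 0.02411 = 0.2887
β_Ashcombe = 0.00569 / 0.02411 = 0.2360
β_Brixley = 0.05307 / 0.02411 = 2.2012
β_Quill = 0.02953 / 0.02411 = 1.2248
β_P = Σ w_i β_i = 0.25×2.1253 + 0.10×0.2887 + 0.36×0.2360 + 0.08×2.2012 + 0.21×1.2248 = 1.0785
E(R_P) = R_f + β_P × MRP = 3.73% + 1.0785 × 5.58% = 9.75%

9.75%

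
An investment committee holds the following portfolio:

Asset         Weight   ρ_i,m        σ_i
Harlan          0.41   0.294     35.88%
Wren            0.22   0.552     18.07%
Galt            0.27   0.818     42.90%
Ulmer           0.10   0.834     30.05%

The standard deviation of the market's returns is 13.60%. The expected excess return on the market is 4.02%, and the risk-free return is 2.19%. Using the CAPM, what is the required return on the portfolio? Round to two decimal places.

7.66%

β_Harlan = 0.294 × 35.88% / 13.60% = 0.7756
β_Wren = 0.552 × 18.07% / 13.60% = 0.7334
β_Galt = 0.818 × 42.90% / 13.60% = 2.5803
β_Ulmer = 0.834 × 30.05% / 13.60% = 1.8428
β_P = Σ w_i β_i = 0.41×0.7756 + 0.22×0.7334 + 0.27×2.5803 + 0.10×1.8428 = 1.3603
E(R_P) = R_f + β_P × MRP = 2.19% + 1.3603 × 4.02% = 7.66%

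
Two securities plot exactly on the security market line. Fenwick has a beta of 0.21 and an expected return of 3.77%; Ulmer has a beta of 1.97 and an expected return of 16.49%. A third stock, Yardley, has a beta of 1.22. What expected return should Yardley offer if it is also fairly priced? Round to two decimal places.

11.07%

MRP (SML slope) = (16.49% − 3.77%) / (1.97 − 0.21) = 12.72% / 1.76 = 7.2273%
R_f (intercept) = 3.77% − 0.21 × 7.2273% = 2.2523%
E(R_Yardley) = R_f + β × MRP = 2.2523% + 1.22 × 7.2273% = 11.07%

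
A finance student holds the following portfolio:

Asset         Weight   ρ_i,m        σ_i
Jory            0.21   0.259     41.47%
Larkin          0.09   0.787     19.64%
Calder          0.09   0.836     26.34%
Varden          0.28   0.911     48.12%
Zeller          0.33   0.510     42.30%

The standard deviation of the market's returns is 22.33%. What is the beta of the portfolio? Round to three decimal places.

1.121

β_Jory = 0.259 × 41.47% / 22.33% = 0.4810
β_Larkin = 0.787 × 19.64% / 22.33% = 0.6922
β_Calder = 0.836 × 26.34% / 22.33% = 0.9861
β_Varden = 0.911 × 48.12% / 22.33% = 1.9632
β_Zeller = 0.510 × 42.30% / 22.33% = 0.9661
β_P = Σ w_i β_i = 0.21×0.4810 + 0.09×0.6922 + 0.09×0.9861 + 0.28×1.9632 + 0.33×0.9661 = 1.1206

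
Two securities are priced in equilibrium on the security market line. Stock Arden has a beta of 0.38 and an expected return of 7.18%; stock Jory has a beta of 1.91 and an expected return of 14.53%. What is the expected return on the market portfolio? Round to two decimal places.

10.16%

Both satisfy E(R) = R_f + β·MRP, so the slope of the SML is
MRP = (14.53% − 7.18%) / (1.91 − 0.38) = 7.35% / 1.53 = 4.8039%
R_f = E(R_Arden) − β_Arden·MRP = 7.18% − 0.38 × 4.8039% = 5.3545%
E(R_m) = R_f + MRP = 5.3545% + 4.8039% = 10.16%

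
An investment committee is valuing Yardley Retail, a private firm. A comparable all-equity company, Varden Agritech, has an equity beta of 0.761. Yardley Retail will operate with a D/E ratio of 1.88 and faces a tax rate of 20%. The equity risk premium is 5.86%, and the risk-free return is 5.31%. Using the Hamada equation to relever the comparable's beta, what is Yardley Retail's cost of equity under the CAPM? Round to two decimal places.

16.48%

β_L = β_U × [1 + (1 − t)(D/E)] = 0.761 × [1 + (1 − 0.20) × 1.88]
    = 0.761 × [1 + 0.80 × 1.88] = 0.761 × 2.5040 = 1.9055
E(R) = R_f + β_L × MRP = 5.31% + 1.9055 × 5.86% = 16.48%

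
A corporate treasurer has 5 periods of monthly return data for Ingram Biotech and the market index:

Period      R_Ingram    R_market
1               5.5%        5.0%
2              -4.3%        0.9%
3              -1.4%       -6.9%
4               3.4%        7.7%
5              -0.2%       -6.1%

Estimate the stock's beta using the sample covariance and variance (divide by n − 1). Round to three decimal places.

Mean R_i = (5.5 − 4.3 − 1.4 + 3.4 − 0.2) / 5 = 0.6000%
Mean R_m = (5.0 + 0.9 − 6.9 + 7.7 − 6.1) / 5 = 0.1200%
Σ(R_i − R̄_i)(R_m − R̄_m) = 60.3300  ⇒  Cov = 60.3300 / 4 = 15.0825
Σ(R_m − R̄_m)² = 169.8480  ⇒  Var(R_m) = 169.8480 / 4 = 42.4620
β = Cov / Var(R_m) = 15.0825 / 42.4620 = 0.3552

0.355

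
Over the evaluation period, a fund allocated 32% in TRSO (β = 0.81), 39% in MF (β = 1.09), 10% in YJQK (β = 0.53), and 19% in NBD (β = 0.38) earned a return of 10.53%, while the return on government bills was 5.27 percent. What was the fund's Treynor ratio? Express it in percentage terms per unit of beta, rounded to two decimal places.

6.50%

β_P = 0.32×0.81 + 0.39×1.09 + 0.10×0.53 + 0.19×0.38 = 0.8095
Treynor = (R_P − R_f) / β_P = (10.53% − 5.27%) / 0.8095 = 5.26% / 0.8095 = 6.50%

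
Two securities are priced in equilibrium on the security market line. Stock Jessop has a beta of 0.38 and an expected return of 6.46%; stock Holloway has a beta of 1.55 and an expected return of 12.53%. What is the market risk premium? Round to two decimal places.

Both satisfy E(R) = R_f + β·MRP, so the slope of the SML is
MRP = (12.53% − 6.46%) / (1.55 − 0.38) = 6.07% / 1.17 = 5.1880%

5.19%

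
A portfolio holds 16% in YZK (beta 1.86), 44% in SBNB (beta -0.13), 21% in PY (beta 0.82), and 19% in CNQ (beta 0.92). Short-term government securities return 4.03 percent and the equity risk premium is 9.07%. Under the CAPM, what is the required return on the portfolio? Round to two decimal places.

9.36%

β_P = Σ w_i β_i = 0.16×1.86 + 0.44×-0.13 + 0.21×0.82 + 0.19×0.92 = 0.5874
E(R_P) = R_f + β_P × MRP = 4.03% + 0.5874 × 9.07% = 9.36%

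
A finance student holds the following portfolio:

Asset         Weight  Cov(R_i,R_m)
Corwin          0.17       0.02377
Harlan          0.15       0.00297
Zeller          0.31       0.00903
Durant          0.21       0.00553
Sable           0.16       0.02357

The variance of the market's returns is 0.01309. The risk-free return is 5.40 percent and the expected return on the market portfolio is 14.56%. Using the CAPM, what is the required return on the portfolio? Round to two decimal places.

13.95%

β_Corwin = 0.02377 / 0.01309 = 1.8159
β_Harlan = 0.00297 / 0.01309 = 0.2269
β_Zeller = 0.00903 / 0.01309 = 0.6898
β_Durant = 0.00553 / 0.01309 = 0.4225
β_Sable = 0.02357 / 0.01309 = 1.8006
β_P = Σ w_i β_i = 0.17×1.8159 + 0.15×0.2269 + 0.31×0.6898 + 0.21×0.4225 + 0.16×1.8006 = 0.9334
MRP = 14.56% − 5.40% = 9.16%
E(R_P) = R_f + β_P × MRP = 5.40% + 0.9334 × 9.16% = 13.95%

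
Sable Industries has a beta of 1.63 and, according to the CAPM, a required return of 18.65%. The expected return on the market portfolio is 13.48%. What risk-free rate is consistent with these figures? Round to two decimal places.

5.27%

E(R) = R_f + β(E(R_m) − R_f) = R_f(1 − β) + β·E(R_m)
18.65% = R_f × (1 − 1.63) + 1.63 × 13.48%
18.65% = R_f × -0.63 + 21.9724%
R_f = (18.65% − 21.9724%) / -0.63 = 5.27%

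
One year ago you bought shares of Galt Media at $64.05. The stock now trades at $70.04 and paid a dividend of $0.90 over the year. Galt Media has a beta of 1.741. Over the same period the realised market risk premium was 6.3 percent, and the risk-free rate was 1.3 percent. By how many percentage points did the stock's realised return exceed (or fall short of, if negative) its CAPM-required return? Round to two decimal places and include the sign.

-1.51%

Realised HPR = (P1 + D1 − P0) / P0 = (70.04 + 0.90 − 64.05) / 64.05 = 6.89 / 64.05 = 10.7572%
CAPM required = R_f + β·MRP = 1.3% + 1.741 × 6.3% = 12.2683%
α = realised − required = 10.7572% − 12.2683% = -1.51%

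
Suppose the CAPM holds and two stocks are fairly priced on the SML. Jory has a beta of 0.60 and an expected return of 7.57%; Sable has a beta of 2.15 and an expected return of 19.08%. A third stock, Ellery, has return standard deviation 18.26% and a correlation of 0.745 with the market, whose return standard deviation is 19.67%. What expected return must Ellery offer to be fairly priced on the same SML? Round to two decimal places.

8.25%

MRP = (19.08% − 7.57%) / (2.15 − 0.60) = 7.4258%
R_f = 7.57% − 0.60 × 7.4258% = 3.1145%
β_Ellery = ρ·σ_i/σ_m = 0.745 × 18.26 / 19.67 = 0.6916
E(R_Ellery) = R_f + β × MRP = 3.1145% + 0.6916 × 7.4258% = 8.25%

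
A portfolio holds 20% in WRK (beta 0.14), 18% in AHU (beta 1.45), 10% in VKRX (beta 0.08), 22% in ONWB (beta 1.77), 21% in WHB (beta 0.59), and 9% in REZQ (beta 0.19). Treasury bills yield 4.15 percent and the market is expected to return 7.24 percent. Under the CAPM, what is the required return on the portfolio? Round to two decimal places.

β_P = Σ w_i β_i = 0.20×0.14 + 0.18×1.45 + 0.10×0.08 + 0.22×1.77 + 0.21×0.59 + 0.09×0.19 = 0.8274
MRP = 7.24% − 4.15% = 3.09%
E(R_P) = R_f + β_P × MRP = 4.15% + 0.8274 × 3.09% = 6.71%

6.71%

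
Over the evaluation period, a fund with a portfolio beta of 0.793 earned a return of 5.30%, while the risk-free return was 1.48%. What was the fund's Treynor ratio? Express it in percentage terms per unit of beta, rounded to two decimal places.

Treynor = (R_P − R_f) / β_P = (5.30% − 1.48%) / 0.7930 = 3.82% / 0.7930 = 4.82%

4.82%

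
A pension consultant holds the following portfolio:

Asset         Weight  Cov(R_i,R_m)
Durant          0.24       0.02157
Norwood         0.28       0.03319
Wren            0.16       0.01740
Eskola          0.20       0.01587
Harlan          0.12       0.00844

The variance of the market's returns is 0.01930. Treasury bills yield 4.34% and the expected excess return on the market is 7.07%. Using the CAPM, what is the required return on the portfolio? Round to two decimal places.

β_Durant = 0.02157 / 0.01930 = 1.1176
β_Norwood = 0.03319 / 0.01930 = 1.7197
β_Wren = 0.01740 / 0.01930 = 0.9016
β_Eskola = 0.01587 / 0.01930 = 0.8223
β_Harlan = 0.00844 / 0.01930 = 0.4373
β_P = Σ w_i β_i = 0.24×1.1176 + 0.28×1.7197 + 0.16×0.9016 + 0.20×0.8223 + 0.12×0.4373 = 1.1109
E(R_P) = R_f + β_P × MRP = 4.34% + 1.1109 × 7.07% = 12.19%

12.19%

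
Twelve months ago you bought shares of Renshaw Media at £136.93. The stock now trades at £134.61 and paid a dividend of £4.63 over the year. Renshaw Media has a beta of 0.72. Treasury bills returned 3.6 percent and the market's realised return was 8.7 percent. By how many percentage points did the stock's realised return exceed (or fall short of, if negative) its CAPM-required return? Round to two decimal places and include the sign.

-5.59%

Realised HPR = (P1 + D1 − P0) / P0 = (134.61 + 4.63 − 136.93) / 136.93 = 2.31 / 136.93 = 1.6870%
MRP = 8.7% − 3.6% = 5.10%
CAPM required = R_f + β·MRP = 3.6% + 0.72 × 5.1% = 7.2720%
α = realised − required = 1.6870% − 7.2720% = -5.59%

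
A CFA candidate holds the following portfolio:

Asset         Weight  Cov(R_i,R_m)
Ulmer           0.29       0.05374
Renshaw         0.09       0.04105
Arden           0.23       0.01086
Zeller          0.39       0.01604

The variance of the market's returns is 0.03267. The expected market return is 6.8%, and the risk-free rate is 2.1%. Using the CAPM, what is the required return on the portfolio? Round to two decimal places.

6.13%

β_Ulmer = 0.05374 / 0.03267 = 1.6449
β_Renshaw = 0.04105 / 0.03267 = 1.2565
β_Arden = 0.01086 / 0.03267 = 0.3324
β_Zeller = 0.01604 / 0.03267 = 0.4910
β_P = Σ w_i β_i = 0.29×1.6449 + 0.09×1.2565 + 0.23×0.3324 + 0.39×0.4910 = 0.8580
MRP = 6.8% − 2.1% = 4.70%
E(R_P) = R_f + β_P × MRP = 2.1% + 0.8580 × 4.7% = 6.13%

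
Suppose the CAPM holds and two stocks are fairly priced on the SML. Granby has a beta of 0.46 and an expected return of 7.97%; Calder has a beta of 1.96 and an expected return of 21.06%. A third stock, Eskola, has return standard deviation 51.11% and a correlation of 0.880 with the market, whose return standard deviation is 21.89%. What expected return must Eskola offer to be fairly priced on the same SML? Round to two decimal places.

MRP = (21.06% − 7.97%) / (1.96 − 0.46) = 8.7267%
R_f = 7.97% − 0.46 × 8.7267% = 3.9557%
β_Eskola = ρ·σ_i/σ_m = 0.880 × 51.11 / 21.89 = 2.0547
E(R_Eskola) = R_f + β × MRP = 3.9557% + 2.0547 × 8.7267% = 21.89%

21.89%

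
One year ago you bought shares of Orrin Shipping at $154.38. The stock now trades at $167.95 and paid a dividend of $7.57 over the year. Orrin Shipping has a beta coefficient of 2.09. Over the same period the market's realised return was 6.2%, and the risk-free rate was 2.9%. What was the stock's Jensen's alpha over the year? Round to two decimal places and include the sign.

+3.90%

Realised HPR = (P1 + D1 − P0) / P0 = (167.95 + 7.57 − 154.38) / 154.38 = 21.14 / 154.38 = 13.6935%
MRP = 6.2% − 2.9% = 3.30%
CAPM required = R_f + β·MRP = 2.9% + 2.09 × 3.3% = 9.7970%
α = realised − required = 13.6935% − 9.7970% = +3.90%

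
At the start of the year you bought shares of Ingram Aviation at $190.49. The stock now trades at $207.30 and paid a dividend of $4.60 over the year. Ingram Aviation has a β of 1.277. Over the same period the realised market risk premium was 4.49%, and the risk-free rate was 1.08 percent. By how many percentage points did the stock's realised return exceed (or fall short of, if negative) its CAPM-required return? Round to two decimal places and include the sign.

+4.43%

Realised HPR = (P1 + D1 − P0) / P0 = (207.30 + 4.60 − 190.49) / 190.49 = 21.41 / 190.49 = 11.2394%
CAPM required = R_f + β·MRP = 1.08% + 1.277 × 4.49% = 6.81373%
α = realised − required = 11.2394% − 6.81373% = +4.43%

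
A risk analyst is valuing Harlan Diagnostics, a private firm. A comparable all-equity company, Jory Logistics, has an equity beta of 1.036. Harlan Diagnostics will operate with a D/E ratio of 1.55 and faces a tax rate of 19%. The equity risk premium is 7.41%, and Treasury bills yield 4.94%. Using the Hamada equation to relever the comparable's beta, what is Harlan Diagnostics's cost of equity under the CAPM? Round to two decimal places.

β_L = β_U × [1 + (1 − t)(D/E)] = 1.036 × [1 + (1 − 0.19) × 1.55]
    = 1.036 × [1 + 0.81 × 1.55] = 1.036 × 2.2555 = 2.3367
E(R) = R_f + β_L × MRP = 4.94% + 2.3367 × 7.41% = 22.25%

22.25%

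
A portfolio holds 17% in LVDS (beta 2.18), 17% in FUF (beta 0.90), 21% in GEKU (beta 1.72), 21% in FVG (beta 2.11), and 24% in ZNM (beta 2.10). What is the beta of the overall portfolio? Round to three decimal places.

β_P = Σ w_i β_i = 0.17×2.18 + 0.17×0.90 + 0.21×1.72 + 0.21×2.11 + 0.24×2.10 = 1.8319

1.832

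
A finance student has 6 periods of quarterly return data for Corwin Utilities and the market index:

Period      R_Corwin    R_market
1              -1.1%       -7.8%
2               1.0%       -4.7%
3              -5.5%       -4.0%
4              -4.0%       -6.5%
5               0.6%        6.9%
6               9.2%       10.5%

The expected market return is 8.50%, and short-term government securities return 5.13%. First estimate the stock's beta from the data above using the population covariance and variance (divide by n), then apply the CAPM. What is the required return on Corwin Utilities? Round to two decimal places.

Mean R_i = (-1.1 + 1.0 − 5.5 − 4.0 + 0.6 + 9.2) / 6 = 0.0333%
Mean R_m = (-7.8 − 4.7 − 4.0 − 6.5 + 6.9 + 10.5) / 6 = -0.9333%
Σ(R_i − R̄_i)(R_m − R̄_m) = 152.8067  ⇒  Cov = 152.8067 / 6 = 25.4678
Σ(R_m − R̄_m)² = 293.8133  ⇒  Var(R_m) = 293.8133 / 6 = 48.9689
β = Cov / Var(R_m) = 25.4678 / 48.9689 = 0.5201
MRP = 8.50% − 5.13% = 3.37%
E(R) = R_f + β × MRP = 5.13% + 0.5201 × 3.37% = 6.88%

6.88%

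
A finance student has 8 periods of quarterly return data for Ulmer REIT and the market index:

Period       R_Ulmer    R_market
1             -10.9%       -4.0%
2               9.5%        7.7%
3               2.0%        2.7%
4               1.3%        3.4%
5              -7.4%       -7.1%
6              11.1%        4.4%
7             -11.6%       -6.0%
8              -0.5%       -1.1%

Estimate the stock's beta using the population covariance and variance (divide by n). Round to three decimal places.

1.482

Mean R_i = (-10.9 + 9.5 + 2.0 + 1.3 − 7.4 + 11.1 − 11.6 − 0.5) / 8 = -0.8125%
Mean R_m = (-4.0 + 7.7 + 2.7 + 3.4 − 7.1 + 4.4 − 6.0 − 1.1) / 8 = 0.0000%
Σ(R_i − R̄_i)(R_m − R̄_m) = 298.1000  ⇒  Cov = 298.1000 / 8 = 37.2625
Σ(R_m − R̄_m)² = 201.1200  ⇒  Var(R_m) = 201.1200 / 8 = 25.1400
β = Cov / Var(R_m) = 37.2625 / 25.1400 = 1.4822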